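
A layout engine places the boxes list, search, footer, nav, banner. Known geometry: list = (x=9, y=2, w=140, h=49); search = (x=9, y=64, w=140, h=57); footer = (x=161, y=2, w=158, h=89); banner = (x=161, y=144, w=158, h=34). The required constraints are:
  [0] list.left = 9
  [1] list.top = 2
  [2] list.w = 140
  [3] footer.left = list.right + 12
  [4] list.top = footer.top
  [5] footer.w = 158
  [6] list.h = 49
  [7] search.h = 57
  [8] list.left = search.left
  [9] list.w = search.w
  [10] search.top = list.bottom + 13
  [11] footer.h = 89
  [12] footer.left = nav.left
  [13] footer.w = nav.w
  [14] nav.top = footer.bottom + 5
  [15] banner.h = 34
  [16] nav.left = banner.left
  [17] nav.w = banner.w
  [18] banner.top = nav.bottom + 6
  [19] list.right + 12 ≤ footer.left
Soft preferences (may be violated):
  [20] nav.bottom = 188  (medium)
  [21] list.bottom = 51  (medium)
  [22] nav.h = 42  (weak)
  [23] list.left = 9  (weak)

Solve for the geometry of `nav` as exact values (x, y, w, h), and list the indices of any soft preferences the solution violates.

nav = (x=161, y=96, w=158, h=42)
violated soft preferences: 20

1. nav.x = 161  [footer.left = nav.left]
2. nav.w = 158  [footer.w = nav.w]
3. nav.y = 96  [nav.top = footer.bottom + 5]
4. nav.h = 42  [banner.top = nav.bottom + 6]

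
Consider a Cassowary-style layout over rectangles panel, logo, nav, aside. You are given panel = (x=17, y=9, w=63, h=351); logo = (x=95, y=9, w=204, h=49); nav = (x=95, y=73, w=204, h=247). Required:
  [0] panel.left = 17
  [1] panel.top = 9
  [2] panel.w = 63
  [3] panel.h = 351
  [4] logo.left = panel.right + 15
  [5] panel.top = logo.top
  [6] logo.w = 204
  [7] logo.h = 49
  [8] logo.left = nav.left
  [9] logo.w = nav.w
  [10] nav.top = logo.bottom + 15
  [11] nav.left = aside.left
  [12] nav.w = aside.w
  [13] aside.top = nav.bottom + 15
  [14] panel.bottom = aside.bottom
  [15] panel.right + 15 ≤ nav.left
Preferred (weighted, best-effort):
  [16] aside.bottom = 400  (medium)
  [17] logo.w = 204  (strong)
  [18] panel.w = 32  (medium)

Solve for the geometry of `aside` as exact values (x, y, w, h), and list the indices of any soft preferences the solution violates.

1. aside.x = 95  [nav.left = aside.left]
2. aside.w = 204  [nav.w = aside.w]
3. aside.y = 335  [aside.top = nav.bottom + 15]
4. aside.h = 25  [panel.bottom = aside.bottom]

aside = (x=95, y=335, w=204, h=25)
violated soft preferences: 16, 18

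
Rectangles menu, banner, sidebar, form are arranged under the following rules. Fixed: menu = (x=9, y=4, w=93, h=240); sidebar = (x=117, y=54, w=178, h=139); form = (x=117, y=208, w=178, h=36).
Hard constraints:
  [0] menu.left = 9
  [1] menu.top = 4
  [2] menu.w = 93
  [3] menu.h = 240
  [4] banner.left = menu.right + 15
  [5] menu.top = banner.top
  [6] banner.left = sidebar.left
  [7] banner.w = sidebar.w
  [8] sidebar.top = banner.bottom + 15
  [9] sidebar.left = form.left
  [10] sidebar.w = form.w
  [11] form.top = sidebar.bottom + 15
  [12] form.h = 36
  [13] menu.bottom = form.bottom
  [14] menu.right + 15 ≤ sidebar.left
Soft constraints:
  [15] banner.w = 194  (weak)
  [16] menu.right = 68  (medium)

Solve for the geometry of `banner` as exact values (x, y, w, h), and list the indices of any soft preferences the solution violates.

banner = (x=117, y=4, w=178, h=35)
violated soft preferences: 15, 16

1. banner.x = 117  [banner.left = menu.right + 15]
2. banner.y = 4  [menu.top = banner.top]
3. banner.w = 178  [banner.w = sidebar.w]
4. banner.h = 35  [sidebar.top = banner.bottom + 15]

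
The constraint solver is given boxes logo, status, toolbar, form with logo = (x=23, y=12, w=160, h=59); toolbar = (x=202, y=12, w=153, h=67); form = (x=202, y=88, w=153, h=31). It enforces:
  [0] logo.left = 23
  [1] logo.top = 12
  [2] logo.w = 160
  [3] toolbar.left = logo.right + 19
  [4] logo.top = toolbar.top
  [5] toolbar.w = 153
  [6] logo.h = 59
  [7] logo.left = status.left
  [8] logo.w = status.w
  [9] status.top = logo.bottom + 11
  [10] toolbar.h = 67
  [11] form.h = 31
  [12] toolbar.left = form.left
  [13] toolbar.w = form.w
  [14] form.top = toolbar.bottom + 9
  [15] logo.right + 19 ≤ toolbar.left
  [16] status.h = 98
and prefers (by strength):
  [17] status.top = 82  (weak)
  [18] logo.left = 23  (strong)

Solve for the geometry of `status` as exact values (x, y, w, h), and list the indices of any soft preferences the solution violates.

status = (x=23, y=82, w=160, h=98)
violated soft preferences: none

1. status.x = 23  [logo.left = status.left]
2. status.w = 160  [logo.w = status.w]
3. status.y = 82  [status.top = logo.bottom + 11]
4. status.h = 98  [status.h = 98]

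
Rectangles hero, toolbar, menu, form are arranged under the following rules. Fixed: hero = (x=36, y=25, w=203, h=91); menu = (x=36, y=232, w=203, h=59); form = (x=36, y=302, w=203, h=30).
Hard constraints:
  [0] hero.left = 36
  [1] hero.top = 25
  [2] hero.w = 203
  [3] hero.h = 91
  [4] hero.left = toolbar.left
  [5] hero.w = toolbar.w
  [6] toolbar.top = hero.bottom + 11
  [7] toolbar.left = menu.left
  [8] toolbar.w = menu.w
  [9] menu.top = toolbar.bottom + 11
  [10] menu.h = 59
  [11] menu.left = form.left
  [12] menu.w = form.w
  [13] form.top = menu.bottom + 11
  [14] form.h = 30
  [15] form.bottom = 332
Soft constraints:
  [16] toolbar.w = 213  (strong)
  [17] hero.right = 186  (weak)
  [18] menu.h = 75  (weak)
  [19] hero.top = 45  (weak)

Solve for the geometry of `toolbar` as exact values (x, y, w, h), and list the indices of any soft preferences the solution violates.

toolbar = (x=36, y=127, w=203, h=94)
violated soft preferences: 16, 17, 18, 19

1. toolbar.x = 36  [hero.left = toolbar.left]
2. toolbar.w = 203  [hero.w = toolbar.w]
3. toolbar.y = 127  [toolbar.top = hero.bottom + 11]
4. toolbar.h = 94  [menu.top = toolbar.bottom + 11]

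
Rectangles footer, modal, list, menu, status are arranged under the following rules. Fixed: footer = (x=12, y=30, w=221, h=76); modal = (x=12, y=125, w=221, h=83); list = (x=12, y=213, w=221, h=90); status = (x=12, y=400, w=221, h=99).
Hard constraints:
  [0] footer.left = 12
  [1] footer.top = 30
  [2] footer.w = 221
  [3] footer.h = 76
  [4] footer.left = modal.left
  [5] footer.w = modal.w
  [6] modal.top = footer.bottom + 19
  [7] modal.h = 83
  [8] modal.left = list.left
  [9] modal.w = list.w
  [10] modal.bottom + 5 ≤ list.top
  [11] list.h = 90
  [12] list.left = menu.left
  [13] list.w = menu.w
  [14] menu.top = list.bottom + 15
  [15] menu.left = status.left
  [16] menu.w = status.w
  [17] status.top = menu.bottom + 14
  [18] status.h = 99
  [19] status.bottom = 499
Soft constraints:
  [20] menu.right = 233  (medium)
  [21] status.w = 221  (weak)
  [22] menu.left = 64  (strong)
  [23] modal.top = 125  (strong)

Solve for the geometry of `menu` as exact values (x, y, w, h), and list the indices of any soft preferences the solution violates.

1. menu.x = 12  [list.left = menu.left]
2. menu.w = 221  [list.w = menu.w]
3. menu.y = 318  [menu.top = list.bottom + 15]
4. menu.h = 68  [status.top = menu.bottom + 14]

menu = (x=12, y=318, w=221, h=68)
violated soft preferences: 22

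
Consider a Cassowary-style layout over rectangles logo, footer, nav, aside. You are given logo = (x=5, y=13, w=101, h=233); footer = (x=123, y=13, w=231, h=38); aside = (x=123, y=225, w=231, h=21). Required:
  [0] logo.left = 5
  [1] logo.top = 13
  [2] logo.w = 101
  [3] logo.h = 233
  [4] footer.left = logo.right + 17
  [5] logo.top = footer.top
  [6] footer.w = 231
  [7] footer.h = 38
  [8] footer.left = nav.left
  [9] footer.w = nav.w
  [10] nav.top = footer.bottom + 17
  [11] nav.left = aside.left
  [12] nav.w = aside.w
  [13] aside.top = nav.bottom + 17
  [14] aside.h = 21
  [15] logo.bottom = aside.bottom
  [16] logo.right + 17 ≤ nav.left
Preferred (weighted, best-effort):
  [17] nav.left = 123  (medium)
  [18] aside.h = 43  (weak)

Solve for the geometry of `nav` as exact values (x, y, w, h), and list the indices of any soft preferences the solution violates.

1. nav.x = 123  [footer.left = nav.left]
2. nav.w = 231  [footer.w = nav.w]
3. nav.y = 68  [nav.top = footer.bottom + 17]
4. nav.h = 140  [aside.top = nav.bottom + 17]

nav = (x=123, y=68, w=231, h=140)
violated soft preferences: 18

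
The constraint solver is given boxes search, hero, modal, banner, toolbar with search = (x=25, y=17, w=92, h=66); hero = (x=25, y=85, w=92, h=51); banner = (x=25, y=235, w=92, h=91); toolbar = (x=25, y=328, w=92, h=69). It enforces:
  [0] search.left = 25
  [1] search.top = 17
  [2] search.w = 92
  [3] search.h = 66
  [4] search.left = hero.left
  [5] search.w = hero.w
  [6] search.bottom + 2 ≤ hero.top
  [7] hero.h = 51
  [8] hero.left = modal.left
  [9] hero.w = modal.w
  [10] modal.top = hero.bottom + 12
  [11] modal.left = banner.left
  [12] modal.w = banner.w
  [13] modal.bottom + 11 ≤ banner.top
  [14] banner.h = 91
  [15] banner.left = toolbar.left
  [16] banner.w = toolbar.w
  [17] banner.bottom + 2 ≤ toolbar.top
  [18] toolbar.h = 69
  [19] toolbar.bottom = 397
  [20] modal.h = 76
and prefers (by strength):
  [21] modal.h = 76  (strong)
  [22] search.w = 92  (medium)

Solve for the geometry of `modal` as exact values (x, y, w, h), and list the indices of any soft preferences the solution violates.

1. modal.x = 25  [hero.left = modal.left]
2. modal.w = 92  [hero.w = modal.w]
3. modal.y = 148  [modal.top = hero.bottom + 12]
4. modal.h = 76  [modal.h = 76]

modal = (x=25, y=148, w=92, h=76)
violated soft preferences: none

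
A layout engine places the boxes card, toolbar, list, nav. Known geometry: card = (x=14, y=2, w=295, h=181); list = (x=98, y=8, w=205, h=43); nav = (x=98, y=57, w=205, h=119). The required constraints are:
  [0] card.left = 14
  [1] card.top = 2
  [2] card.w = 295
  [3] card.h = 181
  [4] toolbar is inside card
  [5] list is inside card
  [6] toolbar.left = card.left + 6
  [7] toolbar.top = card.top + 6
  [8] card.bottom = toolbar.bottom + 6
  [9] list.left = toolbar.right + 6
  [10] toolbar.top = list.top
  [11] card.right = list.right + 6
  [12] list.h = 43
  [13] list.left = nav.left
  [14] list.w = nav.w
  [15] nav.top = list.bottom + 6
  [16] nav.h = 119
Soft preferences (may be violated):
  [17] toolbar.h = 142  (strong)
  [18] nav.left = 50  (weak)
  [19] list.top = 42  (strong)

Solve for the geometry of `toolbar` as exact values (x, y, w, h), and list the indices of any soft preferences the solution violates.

1. toolbar.x = 20  [toolbar.left = card.left + 6]
2. toolbar.y = 8  [toolbar.top = card.top + 6]
3. toolbar.h = 169  [card.bottom = toolbar.bottom + 6]
4. toolbar.w = 72  [list.left = toolbar.right + 6]

toolbar = (x=20, y=8, w=72, h=169)
violated soft preferences: 17, 18, 19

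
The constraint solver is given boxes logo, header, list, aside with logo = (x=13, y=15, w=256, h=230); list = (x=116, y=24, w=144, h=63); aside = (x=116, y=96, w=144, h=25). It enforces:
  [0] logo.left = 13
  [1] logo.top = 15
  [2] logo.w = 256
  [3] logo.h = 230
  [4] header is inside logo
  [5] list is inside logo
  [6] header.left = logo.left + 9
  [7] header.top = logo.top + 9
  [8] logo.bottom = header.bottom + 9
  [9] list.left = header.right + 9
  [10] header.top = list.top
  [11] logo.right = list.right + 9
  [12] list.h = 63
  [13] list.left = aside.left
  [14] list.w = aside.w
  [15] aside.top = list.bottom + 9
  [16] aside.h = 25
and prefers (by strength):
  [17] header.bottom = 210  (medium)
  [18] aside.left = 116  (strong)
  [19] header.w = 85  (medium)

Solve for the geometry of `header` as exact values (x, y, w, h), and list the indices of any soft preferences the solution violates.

header = (x=22, y=24, w=85, h=212)
violated soft preferences: 17

1. header.x = 22  [header.left = logo.left + 9]
2. header.y = 24  [header.top = logo.top + 9]
3. header.h = 212  [logo.bottom = header.bottom + 9]
4. header.w = 85  [list.left = header.right + 9]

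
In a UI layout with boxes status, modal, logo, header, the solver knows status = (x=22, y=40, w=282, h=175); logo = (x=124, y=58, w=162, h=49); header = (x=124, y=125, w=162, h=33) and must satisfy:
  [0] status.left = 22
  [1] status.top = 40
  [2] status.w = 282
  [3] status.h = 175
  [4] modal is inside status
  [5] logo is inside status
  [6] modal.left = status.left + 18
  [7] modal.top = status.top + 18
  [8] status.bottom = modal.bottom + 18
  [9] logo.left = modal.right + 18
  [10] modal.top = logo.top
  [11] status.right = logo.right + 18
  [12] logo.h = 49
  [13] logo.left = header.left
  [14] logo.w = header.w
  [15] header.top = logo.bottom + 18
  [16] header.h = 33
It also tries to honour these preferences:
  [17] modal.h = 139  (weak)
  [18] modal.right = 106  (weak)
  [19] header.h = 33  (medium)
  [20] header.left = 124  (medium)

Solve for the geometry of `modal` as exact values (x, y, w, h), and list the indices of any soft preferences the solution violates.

1. modal.x = 40  [modal.left = status.left + 18]
2. modal.y = 58  [modal.top = status.top + 18]
3. modal.h = 139  [status.bottom = modal.bottom + 18]
4. modal.w = 66  [logo.left = modal.right + 18]

modal = (x=40, y=58, w=66, h=139)
violated soft preferences: none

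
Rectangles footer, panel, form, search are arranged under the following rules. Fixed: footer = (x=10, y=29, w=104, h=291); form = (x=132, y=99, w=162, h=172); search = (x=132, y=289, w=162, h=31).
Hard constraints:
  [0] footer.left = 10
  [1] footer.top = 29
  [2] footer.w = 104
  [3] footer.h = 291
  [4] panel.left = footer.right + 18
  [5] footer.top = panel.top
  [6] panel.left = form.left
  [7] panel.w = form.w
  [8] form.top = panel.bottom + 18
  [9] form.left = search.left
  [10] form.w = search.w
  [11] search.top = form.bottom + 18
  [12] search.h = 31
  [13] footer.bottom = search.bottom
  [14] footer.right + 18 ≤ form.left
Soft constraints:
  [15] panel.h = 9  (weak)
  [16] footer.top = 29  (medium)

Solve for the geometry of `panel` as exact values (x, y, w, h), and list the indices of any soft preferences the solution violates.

panel = (x=132, y=29, w=162, h=52)
violated soft preferences: 15

1. panel.x = 132  [panel.left = footer.right + 18]
2. panel.y = 29  [footer.top = panel.top]
3. panel.w = 162  [panel.w = form.w]
4. panel.h = 52  [form.top = panel.bottom + 18]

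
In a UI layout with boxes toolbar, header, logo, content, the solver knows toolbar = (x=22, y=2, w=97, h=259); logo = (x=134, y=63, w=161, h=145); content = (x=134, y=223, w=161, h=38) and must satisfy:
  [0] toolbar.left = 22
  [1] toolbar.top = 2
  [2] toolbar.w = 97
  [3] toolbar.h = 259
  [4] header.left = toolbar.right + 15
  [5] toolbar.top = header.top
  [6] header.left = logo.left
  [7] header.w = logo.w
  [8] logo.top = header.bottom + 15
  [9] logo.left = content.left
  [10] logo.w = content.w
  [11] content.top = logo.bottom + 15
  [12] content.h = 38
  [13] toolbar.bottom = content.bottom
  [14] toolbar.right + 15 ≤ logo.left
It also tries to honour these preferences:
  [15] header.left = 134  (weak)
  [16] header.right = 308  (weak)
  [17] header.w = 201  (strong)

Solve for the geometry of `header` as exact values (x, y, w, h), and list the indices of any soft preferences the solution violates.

header = (x=134, y=2, w=161, h=46)
violated soft preferences: 16, 17

1. header.x = 134  [header.left = toolbar.right + 15]
2. header.y = 2  [toolbar.top = header.top]
3. header.w = 161  [header.w = logo.w]
4. header.h = 46  [logo.top = header.bottom + 15]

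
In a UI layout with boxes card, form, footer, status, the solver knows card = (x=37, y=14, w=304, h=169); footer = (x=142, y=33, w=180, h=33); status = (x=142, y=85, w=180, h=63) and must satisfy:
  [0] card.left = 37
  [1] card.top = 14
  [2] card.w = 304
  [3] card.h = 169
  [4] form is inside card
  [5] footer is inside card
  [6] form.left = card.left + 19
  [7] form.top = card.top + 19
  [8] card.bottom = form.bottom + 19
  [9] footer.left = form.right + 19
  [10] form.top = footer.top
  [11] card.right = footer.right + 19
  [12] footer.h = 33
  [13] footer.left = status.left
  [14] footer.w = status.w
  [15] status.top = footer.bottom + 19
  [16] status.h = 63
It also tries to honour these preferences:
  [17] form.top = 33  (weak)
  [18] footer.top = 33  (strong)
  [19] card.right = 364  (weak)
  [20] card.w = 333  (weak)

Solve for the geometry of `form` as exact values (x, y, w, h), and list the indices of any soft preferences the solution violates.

form = (x=56, y=33, w=67, h=131)
violated soft preferences: 19, 20

1. form.x = 56  [form.left = card.left + 19]
2. form.y = 33  [form.top = card.top + 19]
3. form.h = 131  [card.bottom = form.bottom + 19]
4. form.w = 67  [footer.left = form.right + 19]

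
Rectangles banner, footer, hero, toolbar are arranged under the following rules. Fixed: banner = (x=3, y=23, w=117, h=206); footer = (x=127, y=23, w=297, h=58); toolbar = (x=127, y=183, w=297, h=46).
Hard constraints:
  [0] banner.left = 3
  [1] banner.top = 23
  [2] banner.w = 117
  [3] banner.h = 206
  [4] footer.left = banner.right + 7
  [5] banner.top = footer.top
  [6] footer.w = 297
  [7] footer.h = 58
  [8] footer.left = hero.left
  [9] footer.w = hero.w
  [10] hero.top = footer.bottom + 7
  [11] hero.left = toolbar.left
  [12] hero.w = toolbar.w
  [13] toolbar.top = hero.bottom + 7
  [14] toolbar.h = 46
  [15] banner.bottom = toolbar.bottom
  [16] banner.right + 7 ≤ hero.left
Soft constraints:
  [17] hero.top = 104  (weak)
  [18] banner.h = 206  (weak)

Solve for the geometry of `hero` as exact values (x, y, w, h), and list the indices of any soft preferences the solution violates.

1. hero.x = 127  [footer.left = hero.left]
2. hero.w = 297  [footer.w = hero.w]
3. hero.y = 88  [hero.top = footer.bottom + 7]
4. hero.h = 88  [toolbar.top = hero.bottom + 7]

hero = (x=127, y=88, w=297, h=88)
violated soft preferences: 17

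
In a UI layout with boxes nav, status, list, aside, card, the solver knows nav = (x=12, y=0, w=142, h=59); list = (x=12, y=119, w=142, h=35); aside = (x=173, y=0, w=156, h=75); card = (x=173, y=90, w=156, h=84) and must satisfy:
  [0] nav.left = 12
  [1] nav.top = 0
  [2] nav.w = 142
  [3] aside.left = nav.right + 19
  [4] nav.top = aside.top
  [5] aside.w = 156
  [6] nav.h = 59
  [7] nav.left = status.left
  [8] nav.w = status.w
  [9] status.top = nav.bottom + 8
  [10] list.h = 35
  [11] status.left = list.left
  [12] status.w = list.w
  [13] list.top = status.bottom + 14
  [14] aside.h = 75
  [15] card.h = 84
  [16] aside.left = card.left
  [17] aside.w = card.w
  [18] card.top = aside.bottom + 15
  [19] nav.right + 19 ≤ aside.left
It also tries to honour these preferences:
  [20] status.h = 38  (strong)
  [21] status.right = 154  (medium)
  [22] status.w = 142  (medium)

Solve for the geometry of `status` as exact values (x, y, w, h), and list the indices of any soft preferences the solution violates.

status = (x=12, y=67, w=142, h=38)
violated soft preferences: none

1. status.x = 12  [nav.left = status.left]
2. status.w = 142  [nav.w = status.w]
3. status.y = 67  [status.top = nav.bottom + 8]
4. status.h = 38  [list.top = status.bottom + 14]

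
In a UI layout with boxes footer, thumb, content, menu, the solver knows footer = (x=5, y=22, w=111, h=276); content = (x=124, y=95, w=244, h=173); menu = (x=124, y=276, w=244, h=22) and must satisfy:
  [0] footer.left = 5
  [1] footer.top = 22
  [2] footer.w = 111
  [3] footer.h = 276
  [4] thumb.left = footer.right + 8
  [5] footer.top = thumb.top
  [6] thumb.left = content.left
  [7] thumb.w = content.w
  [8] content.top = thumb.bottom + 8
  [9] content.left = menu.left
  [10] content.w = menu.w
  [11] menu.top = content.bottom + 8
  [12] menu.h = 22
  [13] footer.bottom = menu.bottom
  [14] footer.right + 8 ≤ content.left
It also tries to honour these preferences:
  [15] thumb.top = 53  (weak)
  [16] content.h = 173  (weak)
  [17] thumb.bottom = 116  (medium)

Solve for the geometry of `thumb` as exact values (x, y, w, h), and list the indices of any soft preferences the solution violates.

thumb = (x=124, y=22, w=244, h=65)
violated soft preferences: 15, 17

1. thumb.x = 124  [thumb.left = footer.right + 8]
2. thumb.y = 22  [footer.top = thumb.top]
3. thumb.w = 244  [thumb.w = content.w]
4. thumb.h = 65  [content.top = thumb.bottom + 8]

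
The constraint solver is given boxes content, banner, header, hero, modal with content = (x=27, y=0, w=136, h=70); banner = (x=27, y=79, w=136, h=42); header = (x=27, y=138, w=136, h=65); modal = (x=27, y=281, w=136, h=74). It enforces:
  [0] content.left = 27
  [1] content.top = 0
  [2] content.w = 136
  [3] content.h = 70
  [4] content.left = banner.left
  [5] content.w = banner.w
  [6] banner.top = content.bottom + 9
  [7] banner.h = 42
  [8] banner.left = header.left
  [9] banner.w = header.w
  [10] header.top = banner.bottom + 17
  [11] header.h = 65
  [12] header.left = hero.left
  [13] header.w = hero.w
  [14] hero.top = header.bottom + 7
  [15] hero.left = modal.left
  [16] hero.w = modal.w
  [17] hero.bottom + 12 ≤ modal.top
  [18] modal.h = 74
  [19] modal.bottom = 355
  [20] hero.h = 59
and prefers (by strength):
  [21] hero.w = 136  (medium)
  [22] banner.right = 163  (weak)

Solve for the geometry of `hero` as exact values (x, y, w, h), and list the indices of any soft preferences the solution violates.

hero = (x=27, y=210, w=136, h=59)
violated soft preferences: none

1. hero.x = 27  [header.left = hero.left]
2. hero.w = 136  [header.w = hero.w]
3. hero.y = 210  [hero.top = header.bottom + 7]
4. hero.h = 59  [hero.h = 59]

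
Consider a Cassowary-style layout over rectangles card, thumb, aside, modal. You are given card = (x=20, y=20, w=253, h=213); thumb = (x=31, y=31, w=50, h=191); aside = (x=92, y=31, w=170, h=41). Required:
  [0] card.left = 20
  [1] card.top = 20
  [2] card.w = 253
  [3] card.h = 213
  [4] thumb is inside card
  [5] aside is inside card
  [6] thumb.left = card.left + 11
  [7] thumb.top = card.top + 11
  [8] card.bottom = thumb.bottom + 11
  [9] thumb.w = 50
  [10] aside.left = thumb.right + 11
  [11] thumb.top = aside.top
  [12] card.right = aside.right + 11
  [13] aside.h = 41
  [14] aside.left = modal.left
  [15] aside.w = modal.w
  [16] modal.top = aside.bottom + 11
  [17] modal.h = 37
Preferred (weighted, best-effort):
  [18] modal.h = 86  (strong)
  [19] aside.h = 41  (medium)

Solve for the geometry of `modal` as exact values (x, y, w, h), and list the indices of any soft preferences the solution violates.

modal = (x=92, y=83, w=170, h=37)
violated soft preferences: 18

1. modal.x = 92  [aside.left = modal.left]
2. modal.w = 170  [aside.w = modal.w]
3. modal.y = 83  [modal.top = aside.bottom + 11]
4. modal.h = 37  [modal.h = 37]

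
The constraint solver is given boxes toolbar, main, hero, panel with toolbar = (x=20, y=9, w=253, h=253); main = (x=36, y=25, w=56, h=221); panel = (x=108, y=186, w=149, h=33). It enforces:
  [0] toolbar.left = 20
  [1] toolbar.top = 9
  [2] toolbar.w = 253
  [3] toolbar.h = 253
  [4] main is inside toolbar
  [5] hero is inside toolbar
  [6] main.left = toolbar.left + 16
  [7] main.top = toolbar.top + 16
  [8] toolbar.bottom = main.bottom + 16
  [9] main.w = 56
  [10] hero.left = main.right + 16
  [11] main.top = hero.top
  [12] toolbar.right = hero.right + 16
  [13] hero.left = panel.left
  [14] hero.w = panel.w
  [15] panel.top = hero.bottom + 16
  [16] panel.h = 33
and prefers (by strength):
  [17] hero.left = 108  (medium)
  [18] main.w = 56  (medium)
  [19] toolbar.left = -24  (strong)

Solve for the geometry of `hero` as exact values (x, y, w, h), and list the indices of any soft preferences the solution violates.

1. hero.x = 108  [hero.left = main.right + 16]
2. hero.y = 25  [main.top = hero.top]
3. hero.w = 149  [toolbar.right = hero.right + 16]
4. hero.h = 145  [panel.top = hero.bottom + 16]

hero = (x=108, y=25, w=149, h=145)
violated soft preferences: 19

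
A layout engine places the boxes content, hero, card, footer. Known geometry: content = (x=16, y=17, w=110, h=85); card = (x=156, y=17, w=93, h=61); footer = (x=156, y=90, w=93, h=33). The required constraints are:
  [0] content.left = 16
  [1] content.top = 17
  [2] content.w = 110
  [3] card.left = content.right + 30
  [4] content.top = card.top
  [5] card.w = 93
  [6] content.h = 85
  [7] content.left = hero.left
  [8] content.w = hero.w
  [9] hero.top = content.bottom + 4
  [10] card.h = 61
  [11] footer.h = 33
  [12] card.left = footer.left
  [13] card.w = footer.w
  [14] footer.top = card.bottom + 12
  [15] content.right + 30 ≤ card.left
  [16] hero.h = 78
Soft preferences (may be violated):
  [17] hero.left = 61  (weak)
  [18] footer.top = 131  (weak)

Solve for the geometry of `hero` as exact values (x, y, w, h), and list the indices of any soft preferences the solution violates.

hero = (x=16, y=106, w=110, h=78)
violated soft preferences: 17, 18

1. hero.x = 16  [content.left = hero.left]
2. hero.w = 110  [content.w = hero.w]
3. hero.y = 106  [hero.top = content.bottom + 4]
4. hero.h = 78  [hero.h = 78]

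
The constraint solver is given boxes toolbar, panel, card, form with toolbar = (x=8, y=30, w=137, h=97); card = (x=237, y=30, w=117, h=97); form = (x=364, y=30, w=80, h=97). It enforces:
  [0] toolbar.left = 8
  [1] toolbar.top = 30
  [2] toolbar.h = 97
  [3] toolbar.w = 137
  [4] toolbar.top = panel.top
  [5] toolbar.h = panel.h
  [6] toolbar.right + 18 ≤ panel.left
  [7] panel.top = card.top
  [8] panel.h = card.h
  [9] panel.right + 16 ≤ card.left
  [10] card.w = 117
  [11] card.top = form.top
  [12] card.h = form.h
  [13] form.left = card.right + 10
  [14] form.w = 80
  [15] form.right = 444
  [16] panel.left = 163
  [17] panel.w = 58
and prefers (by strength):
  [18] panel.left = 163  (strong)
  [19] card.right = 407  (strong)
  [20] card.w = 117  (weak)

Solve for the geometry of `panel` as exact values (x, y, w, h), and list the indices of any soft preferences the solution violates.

panel = (x=163, y=30, w=58, h=97)
violated soft preferences: 19

1. panel.y = 30  [toolbar.top = panel.top]
2. panel.h = 97  [toolbar.h = panel.h]
3. panel.x = 163  [panel.left = 163]
4. panel.w = 58  [panel.w = 58]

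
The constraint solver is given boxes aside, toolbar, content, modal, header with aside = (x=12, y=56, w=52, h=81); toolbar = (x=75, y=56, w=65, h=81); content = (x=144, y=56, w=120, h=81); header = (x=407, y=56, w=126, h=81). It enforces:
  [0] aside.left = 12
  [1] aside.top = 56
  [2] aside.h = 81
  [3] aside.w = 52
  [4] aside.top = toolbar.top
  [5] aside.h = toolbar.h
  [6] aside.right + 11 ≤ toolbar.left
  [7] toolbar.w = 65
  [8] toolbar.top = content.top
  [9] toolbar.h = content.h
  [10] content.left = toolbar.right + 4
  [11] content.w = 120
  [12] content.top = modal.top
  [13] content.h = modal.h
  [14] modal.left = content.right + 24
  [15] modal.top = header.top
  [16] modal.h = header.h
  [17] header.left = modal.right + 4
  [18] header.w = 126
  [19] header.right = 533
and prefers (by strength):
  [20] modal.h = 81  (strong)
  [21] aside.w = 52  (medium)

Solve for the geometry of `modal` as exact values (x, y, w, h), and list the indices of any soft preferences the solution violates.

1. modal.y = 56  [content.top = modal.top]
2. modal.h = 81  [content.h = modal.h]
3. modal.x = 288  [modal.left = content.right + 24]
4. modal.w = 115  [header.left = modal.right + 4]

modal = (x=288, y=56, w=115, h=81)
violated soft preferences: none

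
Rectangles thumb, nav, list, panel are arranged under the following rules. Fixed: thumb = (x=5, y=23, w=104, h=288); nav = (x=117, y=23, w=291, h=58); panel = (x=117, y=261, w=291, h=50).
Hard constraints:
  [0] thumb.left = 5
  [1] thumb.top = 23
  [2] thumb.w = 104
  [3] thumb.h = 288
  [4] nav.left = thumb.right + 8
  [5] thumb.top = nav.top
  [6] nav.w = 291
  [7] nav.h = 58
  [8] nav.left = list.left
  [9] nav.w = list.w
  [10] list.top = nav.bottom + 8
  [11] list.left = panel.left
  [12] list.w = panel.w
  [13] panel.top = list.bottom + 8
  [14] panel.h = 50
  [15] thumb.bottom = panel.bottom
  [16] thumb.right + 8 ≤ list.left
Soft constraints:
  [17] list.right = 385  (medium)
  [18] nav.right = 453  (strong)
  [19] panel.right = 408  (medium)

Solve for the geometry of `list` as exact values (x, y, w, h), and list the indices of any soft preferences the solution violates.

1. list.x = 117  [nav.left = list.left]
2. list.w = 291  [nav.w = list.w]
3. list.y = 89  [list.top = nav.bottom + 8]
4. list.h = 164  [panel.top = list.bottom + 8]

list = (x=117, y=89, w=291, h=164)
violated soft preferences: 17, 18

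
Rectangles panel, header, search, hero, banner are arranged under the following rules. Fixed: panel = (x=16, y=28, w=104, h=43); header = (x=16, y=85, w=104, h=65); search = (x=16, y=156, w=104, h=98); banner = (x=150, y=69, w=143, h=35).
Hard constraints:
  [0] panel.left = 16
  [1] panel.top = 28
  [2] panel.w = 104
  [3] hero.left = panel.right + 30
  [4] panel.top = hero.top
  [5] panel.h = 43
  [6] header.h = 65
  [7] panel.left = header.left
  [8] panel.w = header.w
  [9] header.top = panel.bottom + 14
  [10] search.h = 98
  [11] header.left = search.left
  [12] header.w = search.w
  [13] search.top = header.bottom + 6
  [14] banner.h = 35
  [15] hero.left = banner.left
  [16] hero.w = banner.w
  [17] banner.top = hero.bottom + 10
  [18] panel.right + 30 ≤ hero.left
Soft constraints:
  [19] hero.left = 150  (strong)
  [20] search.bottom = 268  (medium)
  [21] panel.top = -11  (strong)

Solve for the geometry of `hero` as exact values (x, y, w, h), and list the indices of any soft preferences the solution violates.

1. hero.x = 150  [hero.left = panel.right + 30]
2. hero.y = 28  [panel.top = hero.top]
3. hero.w = 143  [hero.w = banner.w]
4. hero.h = 31  [banner.top = hero.bottom + 10]

hero = (x=150, y=28, w=143, h=31)
violated soft preferences: 20, 21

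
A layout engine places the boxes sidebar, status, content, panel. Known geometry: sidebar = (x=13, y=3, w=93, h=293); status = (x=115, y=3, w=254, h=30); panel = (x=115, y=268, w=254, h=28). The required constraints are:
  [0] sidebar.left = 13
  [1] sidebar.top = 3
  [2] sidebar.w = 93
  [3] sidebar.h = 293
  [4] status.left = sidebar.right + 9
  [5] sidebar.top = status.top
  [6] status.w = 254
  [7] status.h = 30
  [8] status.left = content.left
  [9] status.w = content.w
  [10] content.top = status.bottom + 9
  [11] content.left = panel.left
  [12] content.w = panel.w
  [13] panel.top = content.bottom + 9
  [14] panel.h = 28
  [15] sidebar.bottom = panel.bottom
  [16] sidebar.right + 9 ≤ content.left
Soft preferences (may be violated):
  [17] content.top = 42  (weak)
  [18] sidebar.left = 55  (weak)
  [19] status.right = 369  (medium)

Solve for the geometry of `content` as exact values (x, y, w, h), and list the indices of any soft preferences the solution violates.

1. content.x = 115  [status.left = content.left]
2. content.w = 254  [status.w = content.w]
3. content.y = 42  [content.top = status.bottom + 9]
4. content.h = 217  [panel.top = content.bottom + 9]

content = (x=115, y=42, w=254, h=217)
violated soft preferences: 18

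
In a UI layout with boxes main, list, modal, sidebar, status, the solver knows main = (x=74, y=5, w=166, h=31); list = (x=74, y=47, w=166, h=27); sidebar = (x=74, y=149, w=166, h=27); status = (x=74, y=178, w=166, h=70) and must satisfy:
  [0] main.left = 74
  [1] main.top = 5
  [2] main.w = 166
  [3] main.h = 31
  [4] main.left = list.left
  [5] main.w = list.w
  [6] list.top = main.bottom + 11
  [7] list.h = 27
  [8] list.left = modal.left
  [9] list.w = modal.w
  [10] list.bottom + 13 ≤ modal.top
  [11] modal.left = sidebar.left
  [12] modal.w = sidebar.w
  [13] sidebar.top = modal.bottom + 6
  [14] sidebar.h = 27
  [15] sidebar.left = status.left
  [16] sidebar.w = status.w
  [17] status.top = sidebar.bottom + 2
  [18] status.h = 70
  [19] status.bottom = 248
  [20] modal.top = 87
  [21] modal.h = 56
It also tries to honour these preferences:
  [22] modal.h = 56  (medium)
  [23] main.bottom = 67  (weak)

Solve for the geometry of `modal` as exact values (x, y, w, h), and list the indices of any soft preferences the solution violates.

1. modal.x = 74  [list.left = modal.left]
2. modal.w = 166  [list.w = modal.w]
3. modal.y = 87  [modal.top = 87]
4. modal.h = 56  [modal.h = 56]

modal = (x=74, y=87, w=166, h=56)
violated soft preferences: 23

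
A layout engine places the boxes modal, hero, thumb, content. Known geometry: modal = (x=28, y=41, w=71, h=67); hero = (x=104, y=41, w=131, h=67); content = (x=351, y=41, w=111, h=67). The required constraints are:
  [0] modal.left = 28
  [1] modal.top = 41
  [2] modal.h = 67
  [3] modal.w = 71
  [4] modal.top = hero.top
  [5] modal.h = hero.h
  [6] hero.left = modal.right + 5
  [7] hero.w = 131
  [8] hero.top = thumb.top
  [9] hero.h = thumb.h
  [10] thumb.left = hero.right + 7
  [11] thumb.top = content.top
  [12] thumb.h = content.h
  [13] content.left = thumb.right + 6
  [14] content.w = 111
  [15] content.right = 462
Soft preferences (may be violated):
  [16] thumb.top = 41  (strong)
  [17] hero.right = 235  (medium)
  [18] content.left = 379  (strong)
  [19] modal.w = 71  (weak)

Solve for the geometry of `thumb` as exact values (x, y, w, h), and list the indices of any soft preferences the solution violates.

1. thumb.y = 41  [hero.top = thumb.top]
2. thumb.h = 67  [hero.h = thumb.h]
3. thumb.x = 242  [thumb.left = hero.right + 7]
4. thumb.w = 103  [content.left = thumb.right + 6]

thumb = (x=242, y=41, w=103, h=67)
violated soft preferences: 18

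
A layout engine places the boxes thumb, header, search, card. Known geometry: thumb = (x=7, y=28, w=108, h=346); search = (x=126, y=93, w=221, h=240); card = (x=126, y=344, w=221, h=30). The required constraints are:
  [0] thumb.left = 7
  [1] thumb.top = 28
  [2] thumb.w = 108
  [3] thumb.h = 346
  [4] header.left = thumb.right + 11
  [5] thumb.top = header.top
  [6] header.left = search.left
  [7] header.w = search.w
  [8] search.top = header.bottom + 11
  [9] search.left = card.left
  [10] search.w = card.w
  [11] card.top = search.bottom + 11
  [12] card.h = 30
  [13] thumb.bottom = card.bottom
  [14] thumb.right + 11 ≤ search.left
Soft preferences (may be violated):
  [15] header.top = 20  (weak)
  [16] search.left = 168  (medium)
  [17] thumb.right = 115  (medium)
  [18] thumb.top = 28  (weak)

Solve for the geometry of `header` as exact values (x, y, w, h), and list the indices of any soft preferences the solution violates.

1. header.x = 126  [header.left = thumb.right + 11]
2. header.y = 28  [thumb.top = header.top]
3. header.w = 221  [header.w = search.w]
4. header.h = 54  [search.top = header.bottom + 11]

header = (x=126, y=28, w=221, h=54)
violated soft preferences: 15, 16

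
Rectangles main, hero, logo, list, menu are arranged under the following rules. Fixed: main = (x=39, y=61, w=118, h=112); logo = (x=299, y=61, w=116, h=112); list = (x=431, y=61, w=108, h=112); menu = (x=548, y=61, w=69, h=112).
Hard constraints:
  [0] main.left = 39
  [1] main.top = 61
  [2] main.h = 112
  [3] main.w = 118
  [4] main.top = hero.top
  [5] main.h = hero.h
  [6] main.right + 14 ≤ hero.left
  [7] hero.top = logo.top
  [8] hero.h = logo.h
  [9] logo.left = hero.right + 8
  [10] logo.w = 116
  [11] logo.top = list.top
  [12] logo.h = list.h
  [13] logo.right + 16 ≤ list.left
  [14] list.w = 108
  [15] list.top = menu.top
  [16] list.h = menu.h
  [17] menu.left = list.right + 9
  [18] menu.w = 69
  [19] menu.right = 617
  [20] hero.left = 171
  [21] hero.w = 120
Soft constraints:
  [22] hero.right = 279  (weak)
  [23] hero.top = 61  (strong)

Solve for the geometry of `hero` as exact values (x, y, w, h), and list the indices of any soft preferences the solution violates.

1. hero.y = 61  [main.top = hero.top]
2. hero.h = 112  [main.h = hero.h]
3. hero.x = 171  [hero.left = 171]
4. hero.w = 120  [hero.w = 120]

hero = (x=171, y=61, w=120, h=112)
violated soft preferences: 22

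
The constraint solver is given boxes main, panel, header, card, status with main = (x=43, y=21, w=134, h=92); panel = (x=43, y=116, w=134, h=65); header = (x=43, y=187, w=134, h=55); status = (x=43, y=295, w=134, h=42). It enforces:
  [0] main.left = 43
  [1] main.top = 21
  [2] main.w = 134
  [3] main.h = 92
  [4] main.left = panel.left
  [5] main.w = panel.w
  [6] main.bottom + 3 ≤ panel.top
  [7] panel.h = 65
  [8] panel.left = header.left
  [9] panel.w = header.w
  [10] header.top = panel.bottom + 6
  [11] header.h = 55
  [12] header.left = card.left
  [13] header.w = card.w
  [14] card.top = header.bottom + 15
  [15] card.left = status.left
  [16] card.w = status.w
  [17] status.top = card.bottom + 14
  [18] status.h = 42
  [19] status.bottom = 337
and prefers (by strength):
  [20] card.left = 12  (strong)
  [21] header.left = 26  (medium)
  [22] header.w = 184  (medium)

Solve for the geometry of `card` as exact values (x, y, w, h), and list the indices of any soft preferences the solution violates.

1. card.x = 43  [header.left = card.left]
2. card.w = 134  [header.w = card.w]
3. card.y = 257  [card.top = header.bottom + 15]
4. card.h = 24  [status.top = card.bottom + 14]

card = (x=43, y=257, w=134, h=24)
violated soft preferences: 20, 21, 22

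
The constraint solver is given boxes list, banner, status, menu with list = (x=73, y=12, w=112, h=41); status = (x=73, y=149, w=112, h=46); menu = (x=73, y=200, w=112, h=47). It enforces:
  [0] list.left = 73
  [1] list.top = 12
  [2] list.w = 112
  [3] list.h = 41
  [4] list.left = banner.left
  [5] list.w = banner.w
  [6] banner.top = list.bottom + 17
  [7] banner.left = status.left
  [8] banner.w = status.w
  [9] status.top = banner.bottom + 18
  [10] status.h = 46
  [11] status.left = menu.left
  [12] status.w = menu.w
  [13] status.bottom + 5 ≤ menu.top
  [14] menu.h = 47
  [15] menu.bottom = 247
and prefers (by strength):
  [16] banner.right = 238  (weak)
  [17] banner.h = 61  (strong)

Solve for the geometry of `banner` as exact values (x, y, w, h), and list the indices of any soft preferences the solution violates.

banner = (x=73, y=70, w=112, h=61)
violated soft preferences: 16

1. banner.x = 73  [list.left = banner.left]
2. banner.w = 112  [list.w = banner.w]
3. banner.y = 70  [banner.top = list.bottom + 17]
4. banner.h = 61  [status.top = banner.bottom + 18]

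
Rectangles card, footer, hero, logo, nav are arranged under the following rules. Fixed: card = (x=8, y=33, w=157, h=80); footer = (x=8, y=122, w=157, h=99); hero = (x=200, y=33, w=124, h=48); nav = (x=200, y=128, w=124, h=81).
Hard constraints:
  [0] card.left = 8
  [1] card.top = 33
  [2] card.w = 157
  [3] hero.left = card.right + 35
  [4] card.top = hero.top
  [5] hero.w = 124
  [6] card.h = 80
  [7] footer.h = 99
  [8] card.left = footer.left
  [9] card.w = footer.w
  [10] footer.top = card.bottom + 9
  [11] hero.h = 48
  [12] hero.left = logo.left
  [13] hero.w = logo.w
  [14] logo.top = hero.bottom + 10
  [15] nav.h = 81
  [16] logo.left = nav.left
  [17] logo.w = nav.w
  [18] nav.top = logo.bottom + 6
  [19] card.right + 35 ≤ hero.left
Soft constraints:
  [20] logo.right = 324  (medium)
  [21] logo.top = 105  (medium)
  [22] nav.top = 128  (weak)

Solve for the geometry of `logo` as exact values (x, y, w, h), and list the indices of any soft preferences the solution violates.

logo = (x=200, y=91, w=124, h=31)
violated soft preferences: 21

1. logo.x = 200  [hero.left = logo.left]
2. logo.w = 124  [hero.w = logo.w]
3. logo.y = 91  [logo.top = hero.bottom + 10]
4. logo.h = 31  [nav.top = logo.bottom + 6]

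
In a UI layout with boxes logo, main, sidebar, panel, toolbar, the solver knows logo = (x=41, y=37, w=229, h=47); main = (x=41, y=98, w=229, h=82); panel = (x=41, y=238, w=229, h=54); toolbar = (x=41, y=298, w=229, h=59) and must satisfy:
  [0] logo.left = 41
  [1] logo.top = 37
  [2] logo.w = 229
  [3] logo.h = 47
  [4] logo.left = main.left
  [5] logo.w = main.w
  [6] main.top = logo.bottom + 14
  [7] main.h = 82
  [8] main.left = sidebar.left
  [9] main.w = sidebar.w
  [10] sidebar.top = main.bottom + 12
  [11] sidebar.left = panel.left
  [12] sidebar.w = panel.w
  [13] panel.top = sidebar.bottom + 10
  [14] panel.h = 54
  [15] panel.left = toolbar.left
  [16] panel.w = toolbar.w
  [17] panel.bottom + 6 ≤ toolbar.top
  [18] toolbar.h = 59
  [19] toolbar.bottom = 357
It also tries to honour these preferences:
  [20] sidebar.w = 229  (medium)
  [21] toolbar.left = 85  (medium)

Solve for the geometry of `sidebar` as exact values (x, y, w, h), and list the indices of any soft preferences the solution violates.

sidebar = (x=41, y=192, w=229, h=36)
violated soft preferences: 21

1. sidebar.x = 41  [main.left = sidebar.left]
2. sidebar.w = 229  [main.w = sidebar.w]
3. sidebar.y = 192  [sidebar.top = main.bottom + 12]
4. sidebar.h = 36  [panel.top = sidebar.bottom + 10]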